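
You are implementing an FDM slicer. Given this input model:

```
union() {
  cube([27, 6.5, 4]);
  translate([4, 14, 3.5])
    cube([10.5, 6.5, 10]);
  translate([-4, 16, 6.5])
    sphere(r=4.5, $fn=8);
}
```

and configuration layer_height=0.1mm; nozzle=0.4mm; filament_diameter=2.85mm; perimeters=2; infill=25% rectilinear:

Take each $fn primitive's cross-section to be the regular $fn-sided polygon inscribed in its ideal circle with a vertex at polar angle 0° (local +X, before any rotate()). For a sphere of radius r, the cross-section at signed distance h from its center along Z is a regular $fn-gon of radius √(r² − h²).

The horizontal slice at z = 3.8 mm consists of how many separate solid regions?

At z = 3.8 mm: the cube is present — its section is the full 27×6.5 rectangle; the 10.5×6.5 cube at (4, 14) contributes its full rectangle; the r=4.5 sphere at (-4, 16) contributes a regular 8-gon of circumradius √(4.5²−2.7²) = 3.600; Merging all regions: the 3 present regions are separate (no shared area or edge), so areas and boundary lengths simply add and each stays a separate island — 3 connected regions. The result has 3 disconnected regions.

3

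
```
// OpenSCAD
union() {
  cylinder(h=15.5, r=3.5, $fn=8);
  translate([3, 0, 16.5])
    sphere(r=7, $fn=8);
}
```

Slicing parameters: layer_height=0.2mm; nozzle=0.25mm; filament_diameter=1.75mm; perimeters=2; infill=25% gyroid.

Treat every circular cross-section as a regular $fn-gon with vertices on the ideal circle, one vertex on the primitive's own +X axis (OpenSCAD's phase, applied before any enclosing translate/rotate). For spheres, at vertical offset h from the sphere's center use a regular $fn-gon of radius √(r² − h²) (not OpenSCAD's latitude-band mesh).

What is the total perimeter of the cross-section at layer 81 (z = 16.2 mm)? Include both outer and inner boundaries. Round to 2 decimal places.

At z = 16.2 mm: the cylinder is absent (z outside [0, 15.5]); the r=7 sphere at (3, 0) contributes a regular 8-gon of circumradius √(7²−0.3²) = 6.994 (perimeter = 2·8·6.994·sin(180°/8) = 42.82 mm); Merging all regions: only the r=7 sphere at (3, 0) is present, so the union is just that shape — boundary = 42.82 mm. Overall, the cross-section is a single solid region. Total boundary length (outer) = 42.82 mm.

42.82 mm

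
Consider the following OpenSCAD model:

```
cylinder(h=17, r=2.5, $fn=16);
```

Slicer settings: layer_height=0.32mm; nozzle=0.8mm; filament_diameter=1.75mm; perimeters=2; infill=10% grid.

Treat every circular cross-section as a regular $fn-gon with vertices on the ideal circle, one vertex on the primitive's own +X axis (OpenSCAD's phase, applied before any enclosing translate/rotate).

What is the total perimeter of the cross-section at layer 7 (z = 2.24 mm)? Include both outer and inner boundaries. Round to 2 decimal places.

15.61 mm

At z = 2.24 mm: the r=2.5 cylinder gives a regular 16-gon of circumradius 2.5 (constant along its height) (perimeter = 2·16·2.500·sin(180°/16) = 15.61 mm). Overall, the cross-section is a single solid region. Total boundary length (outer) = 15.61 mm.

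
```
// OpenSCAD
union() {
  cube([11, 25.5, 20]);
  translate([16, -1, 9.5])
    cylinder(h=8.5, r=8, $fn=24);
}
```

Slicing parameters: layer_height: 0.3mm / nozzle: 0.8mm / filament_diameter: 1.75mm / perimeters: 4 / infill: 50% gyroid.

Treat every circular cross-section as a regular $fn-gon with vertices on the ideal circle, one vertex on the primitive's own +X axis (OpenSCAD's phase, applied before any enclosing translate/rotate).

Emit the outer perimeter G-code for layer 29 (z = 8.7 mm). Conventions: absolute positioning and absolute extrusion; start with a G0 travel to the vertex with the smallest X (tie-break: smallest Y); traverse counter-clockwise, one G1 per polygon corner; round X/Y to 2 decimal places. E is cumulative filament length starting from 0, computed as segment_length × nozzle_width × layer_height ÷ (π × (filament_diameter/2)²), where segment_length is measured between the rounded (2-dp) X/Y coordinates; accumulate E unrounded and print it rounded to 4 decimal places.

G0 X0.00 Y0.00 Z8.70
G1 X11.00 Y0.00 E1.0976
G1 X11.00 Y25.50 E3.6420
G1 X0.00 Y25.50 E4.7396
G1 X0.00 Y0.00 E7.2840

At z = 8.7 mm: the 11×25.5 cube contributes its full rectangle; the cylinder at (16, -1) is not intersected at this z (z outside [9.5, 18]); Merging all regions: only the 11×25.5 cube is present, so the union is just that shape — 1 connected region. The outline is a single polygon with 4 vertices. Extrusion per mm of travel: 0.8 × 0.3 / (π × 0.875²) = 0.099780. Accumulating E over each segment gives final E = 7.2840.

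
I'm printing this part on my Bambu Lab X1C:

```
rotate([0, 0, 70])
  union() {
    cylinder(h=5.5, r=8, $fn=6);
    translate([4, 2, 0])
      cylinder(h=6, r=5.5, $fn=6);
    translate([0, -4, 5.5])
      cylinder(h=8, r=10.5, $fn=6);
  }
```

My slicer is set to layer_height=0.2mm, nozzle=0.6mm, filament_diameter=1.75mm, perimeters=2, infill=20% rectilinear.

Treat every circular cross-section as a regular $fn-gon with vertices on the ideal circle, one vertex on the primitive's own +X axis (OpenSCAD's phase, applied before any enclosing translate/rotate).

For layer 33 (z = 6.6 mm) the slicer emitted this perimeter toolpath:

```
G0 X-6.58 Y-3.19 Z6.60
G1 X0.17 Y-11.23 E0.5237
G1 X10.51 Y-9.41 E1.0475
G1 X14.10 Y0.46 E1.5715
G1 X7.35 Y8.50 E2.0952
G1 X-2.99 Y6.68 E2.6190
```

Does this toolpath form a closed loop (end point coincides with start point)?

Start point (G0): (-6.58, -3.19). End point (last G1): the path does not return to the start — open.

no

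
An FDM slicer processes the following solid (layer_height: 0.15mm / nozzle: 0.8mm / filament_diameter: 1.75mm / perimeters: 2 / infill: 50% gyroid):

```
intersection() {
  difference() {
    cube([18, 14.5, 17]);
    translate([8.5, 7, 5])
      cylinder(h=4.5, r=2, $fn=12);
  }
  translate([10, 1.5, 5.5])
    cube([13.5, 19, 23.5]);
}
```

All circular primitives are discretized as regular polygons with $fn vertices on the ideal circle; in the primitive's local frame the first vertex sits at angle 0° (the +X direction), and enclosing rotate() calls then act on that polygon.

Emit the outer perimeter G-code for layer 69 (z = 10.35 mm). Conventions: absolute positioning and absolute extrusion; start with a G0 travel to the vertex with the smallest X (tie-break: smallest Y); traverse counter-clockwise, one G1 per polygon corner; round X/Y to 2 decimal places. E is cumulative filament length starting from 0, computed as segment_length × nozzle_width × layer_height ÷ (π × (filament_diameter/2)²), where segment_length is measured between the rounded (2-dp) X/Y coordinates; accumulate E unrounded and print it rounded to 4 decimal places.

At z = 10.35 mm: the 18×14.5 cube contributes its full rectangle; the cylinder at (8.5, 7) is absent (z outside [5, 9.5]); After the difference (first − rest): none of the subtracted shapes is present at this height, so the 18×14.5 cube is unchanged — 1 connected region; the cube at (10, 1.5) is present — its section is the full 13.5×19 rectangle; Keeping only the common overlap: the 13.5×19 cube at (10, 1.5) partially overlaps the result so far; clipping to the common part keeps 104.00 mm² — 1 connected region. The outline is a single polygon with 4 vertices. Extrusion per mm of travel: 0.8 × 0.15 / (π × 0.875²) = 0.049890. Accumulating E over each segment gives final E = 2.0954.

G0 X10.00 Y1.50 Z10.35
G1 X18.00 Y1.50 E0.3991
G1 X18.00 Y14.50 E1.0477
G1 X10.00 Y14.50 E1.4468
G1 X10.00 Y1.50 E2.0954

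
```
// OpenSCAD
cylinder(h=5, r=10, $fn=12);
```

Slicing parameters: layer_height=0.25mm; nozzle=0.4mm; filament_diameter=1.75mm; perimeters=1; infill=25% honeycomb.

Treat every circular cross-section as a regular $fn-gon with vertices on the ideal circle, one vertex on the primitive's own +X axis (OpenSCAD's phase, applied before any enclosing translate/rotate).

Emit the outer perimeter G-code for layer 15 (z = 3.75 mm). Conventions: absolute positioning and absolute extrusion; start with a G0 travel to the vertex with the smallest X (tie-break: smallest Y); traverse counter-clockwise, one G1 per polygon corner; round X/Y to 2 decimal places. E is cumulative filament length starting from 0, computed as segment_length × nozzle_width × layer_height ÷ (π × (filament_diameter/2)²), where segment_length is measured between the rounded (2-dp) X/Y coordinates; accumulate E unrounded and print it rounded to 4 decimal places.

G0 X-10.00 Y0.00 Z3.75
G1 X-8.66 Y-5.00 E0.2152
G1 X-5.00 Y-8.66 E0.4304
G1 X0.00 Y-10.00 E0.6456
G1 X5.00 Y-8.66 E0.8608
G1 X8.66 Y-5.00 E1.0760
G1 X10.00 Y0.00 E1.2912
G1 X8.66 Y5.00 E1.5064
G1 X5.00 Y8.66 E1.7216
G1 X0.00 Y10.00 E1.9369
G1 X-5.00 Y8.66 E2.1521
G1 X-8.66 Y5.00 E2.3673
G1 X-10.00 Y0.00 E2.5825

At z = 3.75 mm: the r=10 cylinder gives a regular 12-gon of circumradius 10 (constant along its height). The outline is a single polygon with 12 vertices. Extrusion per mm of travel: 0.4 × 0.25 / (π × 0.875²) = 0.041575. Accumulating E over each segment gives final E = 2.5825.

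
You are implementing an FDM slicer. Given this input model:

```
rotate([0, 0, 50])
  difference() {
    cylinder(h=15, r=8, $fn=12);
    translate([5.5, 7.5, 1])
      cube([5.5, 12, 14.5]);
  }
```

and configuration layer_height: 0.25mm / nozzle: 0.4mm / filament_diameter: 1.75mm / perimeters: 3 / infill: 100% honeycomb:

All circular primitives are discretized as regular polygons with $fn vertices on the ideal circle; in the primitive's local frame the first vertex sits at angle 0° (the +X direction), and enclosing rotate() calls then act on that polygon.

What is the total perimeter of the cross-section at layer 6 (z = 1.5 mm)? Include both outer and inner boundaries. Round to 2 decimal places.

49.69 mm

At z = 1.5 mm: the cylinder: section is a regular 12-gon, circumradius r=8 (perimeter = 2·12·8.000·sin(180°/12) = 49.69 mm); the cube at (5.5, 7.5) is present — its section is the full 5.5×12 rectangle (perimeter 35.00 mm); Subtracting the remaining from the first: starting from the r=8 cylinder, the 5.5×12 cube at (5.5, 7.5) misses the remaining region (no effect) — boundary = 49.69 mm; (rotated 50° about Z; rotation is an isometry so areas/perimeters/island counts are preserved). Overall, the cross-section is a single solid region. Total boundary length (outer) = 49.69 mm.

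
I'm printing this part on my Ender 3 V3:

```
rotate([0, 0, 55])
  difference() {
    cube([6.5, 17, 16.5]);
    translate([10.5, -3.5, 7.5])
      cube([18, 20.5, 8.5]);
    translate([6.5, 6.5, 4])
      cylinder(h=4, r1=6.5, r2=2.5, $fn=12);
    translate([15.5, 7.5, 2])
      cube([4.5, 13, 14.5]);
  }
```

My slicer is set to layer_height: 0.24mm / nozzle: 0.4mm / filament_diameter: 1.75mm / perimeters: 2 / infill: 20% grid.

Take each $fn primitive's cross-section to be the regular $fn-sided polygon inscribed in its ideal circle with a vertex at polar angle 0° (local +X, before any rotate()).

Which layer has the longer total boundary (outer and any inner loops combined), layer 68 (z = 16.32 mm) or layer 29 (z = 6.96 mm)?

Layer 68 (z = 16.32): the cube is present — its section is the full 6.5×17 rectangle (perimeter 47.00 mm); the cube at (10.5, -3.5) is absent (z outside [7.5, 16]); the cone at (6.5, 6.5) is absent (z outside [4, 8]); the cube at (15.5, 7.5) (footprint 4.5×13) is included at this height (perimeter 35.00 mm); Subtracting the remaining from the first: starting from the 6.5×17 cube, the 4.5×13 cube at (15.5, 7.5) misses the remaining region (no effect) — boundary = 47.00 mm; (rotated 55° about Z; rotation is an isometry so areas/perimeters/island counts are preserved). So its perimeter = 47.00 mm. Layer 29 (z = 6.96): the cube (footprint 6.5×17) is included at this height (perimeter 47.00 mm); the cube at (10.5, -3.5) is absent (z outside [7.5, 16]); the cone at (6.5, 6.5) contributes a regular 12-gon of circumradius 3.540 (interpolated between r1=6.5 and r2=2.5 at t=0.740) (perimeter = 2·12·3.540·sin(180°/12) = 21.99 mm); the cube at (15.5, 7.5) is present — its section is the full 4.5×13 rectangle (perimeter 35.00 mm); Subtracting the remaining from the first: starting from the 6.5×17 cube, the cone at (6.5, 6.5) partially overlaps it — only the 18.80 mm² overlap (of its 37.59 mm²) is removed, clipping the outline; the 4.5×13 cube at (15.5, 7.5) misses the remaining region (no effect) — boundary = 50.91 mm; (whole slice rotated 55° about Z — lengths, areas and connectivity unchanged). So its perimeter = 50.91 mm. Layer 29 is larger (50.91 vs 47.00 mm).

layer 29 (z = 6.96 mm)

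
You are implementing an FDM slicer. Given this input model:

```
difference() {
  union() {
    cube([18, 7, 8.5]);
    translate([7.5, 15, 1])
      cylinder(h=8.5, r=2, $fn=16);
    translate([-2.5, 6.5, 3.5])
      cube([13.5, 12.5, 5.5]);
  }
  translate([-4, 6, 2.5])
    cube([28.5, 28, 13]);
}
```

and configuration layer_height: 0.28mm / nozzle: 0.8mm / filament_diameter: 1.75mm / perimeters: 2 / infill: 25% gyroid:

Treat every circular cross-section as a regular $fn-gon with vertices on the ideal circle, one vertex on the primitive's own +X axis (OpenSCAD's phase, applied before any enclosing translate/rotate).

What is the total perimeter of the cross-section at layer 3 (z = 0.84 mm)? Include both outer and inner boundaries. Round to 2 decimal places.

50.00 mm

At z = 0.84 mm: the cube (footprint 18×7) is included at this height (perimeter 50.00 mm); the cylinder at (7.5, 15) is absent (z outside [1, 9.5]); the cube at (-2.5, 6.5) is not intersected at this z (z outside [3.5, 9]); Merging all regions: only the 18×7 cube is present, so the union is just that shape — boundary = 50.00 mm; the cube at (-4, 6) is absent (z outside [2.5, 15.5]); After the difference (first − rest): none of the subtracted shapes is present at this height, so the result so far is unchanged — boundary = 50.00 mm. Overall, the cross-section is a single solid region. Total boundary length (outer) = 50.00 mm.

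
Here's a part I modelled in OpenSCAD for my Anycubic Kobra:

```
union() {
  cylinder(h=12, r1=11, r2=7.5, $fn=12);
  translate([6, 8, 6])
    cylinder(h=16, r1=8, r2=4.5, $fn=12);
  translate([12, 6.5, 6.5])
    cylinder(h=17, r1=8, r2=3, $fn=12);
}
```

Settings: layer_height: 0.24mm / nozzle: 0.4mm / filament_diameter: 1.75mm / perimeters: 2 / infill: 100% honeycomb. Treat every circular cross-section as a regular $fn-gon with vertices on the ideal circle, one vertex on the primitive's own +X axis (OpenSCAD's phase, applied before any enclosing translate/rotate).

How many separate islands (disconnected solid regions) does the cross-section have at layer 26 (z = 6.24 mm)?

1

At z = 6.24 mm: the cone (r1=11→r2=7.5) has section circumradius 9.180 here — a regular 12-gon; the cone at (6, 8) (r1=8→r2=4.5) has section circumradius 7.947 here — a regular 12-gon; the cone at (12, 6.5) is not intersected at this z (z outside [6.5, 23.5]); Combining (union): the regions partially overlap (shared area 62.88 mm²), so overlapping operands fuse into one piece — 1 connected region. Overall, the cross-section is a single solid region. Island count = 1.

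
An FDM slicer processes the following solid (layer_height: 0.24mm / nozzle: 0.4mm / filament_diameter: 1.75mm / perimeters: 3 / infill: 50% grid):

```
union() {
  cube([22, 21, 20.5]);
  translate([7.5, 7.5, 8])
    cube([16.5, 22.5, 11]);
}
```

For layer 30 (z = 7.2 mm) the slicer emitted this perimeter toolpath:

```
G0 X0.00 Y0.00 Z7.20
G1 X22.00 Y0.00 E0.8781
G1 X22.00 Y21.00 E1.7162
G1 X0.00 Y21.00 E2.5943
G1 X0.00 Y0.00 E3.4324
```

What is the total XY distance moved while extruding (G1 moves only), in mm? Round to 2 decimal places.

86.00 mm

Sum the Euclidean lengths of each G1 segment: total = 86.00 mm.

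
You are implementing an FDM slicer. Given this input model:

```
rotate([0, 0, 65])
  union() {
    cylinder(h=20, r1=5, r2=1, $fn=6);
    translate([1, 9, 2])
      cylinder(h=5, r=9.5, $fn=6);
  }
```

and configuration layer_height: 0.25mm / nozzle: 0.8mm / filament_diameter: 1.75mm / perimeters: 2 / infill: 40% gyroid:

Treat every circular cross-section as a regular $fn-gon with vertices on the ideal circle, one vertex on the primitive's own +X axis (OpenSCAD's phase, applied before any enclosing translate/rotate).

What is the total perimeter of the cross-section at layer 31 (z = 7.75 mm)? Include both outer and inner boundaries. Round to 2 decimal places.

20.70 mm

At z = 7.75 mm: the cone (r1=5→r2=1) has section circumradius 3.450 here — a regular 6-gon (perimeter = 2·6·3.450·sin(180°/6) = 20.70 mm); the cylinder at (1, 9) is not intersected at this z (z outside [2, 7]); Merging all regions: only the cone is present, so the union is just that shape — boundary = 20.70 mm; (whole slice rotated 65° about Z — lengths, areas and connectivity unchanged). Overall, the cross-section is a single solid region. Total boundary length (outer) = 20.70 mm.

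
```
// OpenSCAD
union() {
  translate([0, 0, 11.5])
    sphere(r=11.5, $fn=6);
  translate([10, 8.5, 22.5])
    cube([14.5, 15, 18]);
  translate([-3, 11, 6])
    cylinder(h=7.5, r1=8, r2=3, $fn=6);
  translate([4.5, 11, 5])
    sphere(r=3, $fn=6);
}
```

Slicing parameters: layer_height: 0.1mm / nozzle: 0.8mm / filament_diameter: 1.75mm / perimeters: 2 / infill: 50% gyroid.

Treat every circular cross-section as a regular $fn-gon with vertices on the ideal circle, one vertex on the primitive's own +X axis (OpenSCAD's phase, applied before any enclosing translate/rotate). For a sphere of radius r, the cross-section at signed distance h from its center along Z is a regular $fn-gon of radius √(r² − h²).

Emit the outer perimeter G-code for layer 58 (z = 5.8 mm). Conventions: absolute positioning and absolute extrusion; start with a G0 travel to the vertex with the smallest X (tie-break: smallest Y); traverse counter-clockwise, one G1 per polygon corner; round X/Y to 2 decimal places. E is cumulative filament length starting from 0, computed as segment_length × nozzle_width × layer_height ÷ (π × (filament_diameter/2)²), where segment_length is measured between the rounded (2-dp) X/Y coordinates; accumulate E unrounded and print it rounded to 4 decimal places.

At z = 5.8 mm: the r=11.5 sphere contributes a regular 6-gon of circumradius √(11.5²−5.7²) = 9.988; the cube at (10, 8.5) is not intersected at this z (z outside [22.5, 40.5]); the cone at (-3, 11) is absent (z outside [6, 13.5]); the sphere at (4.5, 11): section is a regular 6-gon, circumradius = √(r²−h²) = √(3²−0.8²) = 2.891; Taking the union: the regions partially overlap (shared area 0.31 mm²), so overlapping operands fuse into one piece — 1 connected region. The outline is a single polygon with 12 vertices. Extrusion per mm of travel: 0.8 × 0.1 / (π × 0.875²) = 0.033260. Accumulating E over each segment gives final E = 2.4237.

G0 X-9.99 Y0.00 Z5.80
G1 X-4.99 Y-8.65 E0.3323
G1 X4.99 Y-8.65 E0.6642
G1 X9.99 Y0.00 E0.9965
G1 X5.08 Y8.50 E1.3230
G1 X5.95 Y8.50 E1.3520
G1 X7.39 Y11.00 E1.4479
G1 X5.95 Y13.50 E1.5439
G1 X3.05 Y13.50 E1.6403
G1 X1.61 Y11.00 E1.7363
G1 X2.97 Y8.65 E1.8266
G1 X-4.99 Y8.65 E2.0914
G1 X-9.99 Y0.00 E2.4237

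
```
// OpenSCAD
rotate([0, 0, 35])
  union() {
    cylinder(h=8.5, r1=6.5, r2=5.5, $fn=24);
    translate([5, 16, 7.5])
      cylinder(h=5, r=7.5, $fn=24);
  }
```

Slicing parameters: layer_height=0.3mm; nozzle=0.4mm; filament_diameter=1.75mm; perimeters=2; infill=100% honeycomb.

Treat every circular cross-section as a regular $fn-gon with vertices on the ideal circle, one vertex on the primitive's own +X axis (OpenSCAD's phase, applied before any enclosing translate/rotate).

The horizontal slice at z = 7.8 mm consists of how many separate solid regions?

2

At z = 7.8 mm: the cone (r1=6.5→r2=5.5) has section circumradius 5.582 here — a regular 24-gon; the cylinder at (5, 16): section is a regular 24-gon, circumradius r=7.5; Combining (union): the 2 present regions are separate (no shared area or edge), so areas and boundary lengths simply add and each stays a separate island — 2 connected regions; (whole slice rotated 35° about Z — lengths, areas and connectivity unchanged). The result has 2 disconnected regions.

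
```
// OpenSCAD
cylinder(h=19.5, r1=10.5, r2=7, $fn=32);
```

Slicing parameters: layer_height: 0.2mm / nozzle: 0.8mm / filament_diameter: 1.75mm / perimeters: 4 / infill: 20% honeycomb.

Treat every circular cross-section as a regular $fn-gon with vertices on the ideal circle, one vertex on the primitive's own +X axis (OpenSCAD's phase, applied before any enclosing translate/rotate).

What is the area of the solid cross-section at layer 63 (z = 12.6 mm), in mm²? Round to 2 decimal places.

At z = 12.6 mm: the cone: at t=0.646 of its height the radius interpolates to r₁+(r₂−r₁)t = 8.238, giving a regular 32-gon of that circumradius (area = (32/2)·8.238²·sin(360°/32) = 211.86 mm²). Overall, the cross-section is a single solid region. Net area = 211.86 mm².

211.86 mm²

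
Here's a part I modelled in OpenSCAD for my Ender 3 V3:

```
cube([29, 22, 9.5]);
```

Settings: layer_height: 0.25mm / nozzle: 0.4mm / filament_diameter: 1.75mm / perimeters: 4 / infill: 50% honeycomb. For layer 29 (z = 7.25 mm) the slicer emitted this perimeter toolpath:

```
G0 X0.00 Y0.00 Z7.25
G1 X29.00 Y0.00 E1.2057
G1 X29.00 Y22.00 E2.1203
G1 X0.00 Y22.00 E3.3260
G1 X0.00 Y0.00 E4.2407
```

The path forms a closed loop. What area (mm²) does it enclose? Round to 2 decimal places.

638.00 mm²

Apply the shoelace formula to the sequence of (X, Y) vertices; enclosed area = 638.00 mm².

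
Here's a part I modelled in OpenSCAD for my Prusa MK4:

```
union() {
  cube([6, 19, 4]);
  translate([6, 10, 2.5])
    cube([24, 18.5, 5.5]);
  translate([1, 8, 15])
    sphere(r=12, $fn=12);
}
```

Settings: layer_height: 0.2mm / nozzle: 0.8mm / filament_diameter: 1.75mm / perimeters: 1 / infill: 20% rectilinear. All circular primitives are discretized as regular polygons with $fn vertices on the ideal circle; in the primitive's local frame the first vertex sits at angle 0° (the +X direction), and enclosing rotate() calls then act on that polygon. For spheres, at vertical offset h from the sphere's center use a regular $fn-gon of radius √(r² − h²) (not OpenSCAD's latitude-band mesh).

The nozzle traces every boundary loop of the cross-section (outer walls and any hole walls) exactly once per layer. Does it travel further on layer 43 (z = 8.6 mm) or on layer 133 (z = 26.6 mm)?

Layer 43 (z = 8.6): the cube is absent (z outside [0, 4]); the cube at (6, 10) does not reach this height (z outside [2.5, 8]); the sphere at (1, 8): section is a regular 12-gon, circumradius = √(r²−h²) = √(12²−6.4²) = 10.151 (perimeter = 2·12·10.151·sin(180°/12) = 63.05 mm); Combining (union): only the r=12 sphere at (1, 8) is present, so the union is just that shape — boundary = 63.05 mm. So its perimeter = 63.05 mm. Layer 133 (z = 26.6): the cube is not intersected at this z (z outside [0, 4]); the cube at (6, 10) does not reach this height (z outside [2.5, 8]); the sphere at (1, 8): section is a regular 12-gon, circumradius = √(r²−h²) = √(12²−11.6²) = 3.072 (perimeter = 2·12·3.072·sin(180°/12) = 19.09 mm); Merging all regions: only the r=12 sphere at (1, 8) is present, so the union is just that shape — boundary = 19.09 mm. So its perimeter = 19.09 mm. Layer 43 is larger (63.05 vs 19.09 mm).

layer 43 (z = 8.6 mm)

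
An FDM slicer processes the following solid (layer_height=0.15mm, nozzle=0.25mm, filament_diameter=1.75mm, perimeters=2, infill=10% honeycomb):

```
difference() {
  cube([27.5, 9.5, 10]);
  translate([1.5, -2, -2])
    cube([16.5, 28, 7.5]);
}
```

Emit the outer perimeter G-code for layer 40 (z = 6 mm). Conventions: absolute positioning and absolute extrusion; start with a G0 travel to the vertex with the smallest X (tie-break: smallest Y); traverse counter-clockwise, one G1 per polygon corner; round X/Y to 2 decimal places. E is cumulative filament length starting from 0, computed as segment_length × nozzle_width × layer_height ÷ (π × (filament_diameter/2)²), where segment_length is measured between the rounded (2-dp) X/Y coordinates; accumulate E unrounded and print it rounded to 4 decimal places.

G0 X0.00 Y0.00 Z6.00
G1 X27.50 Y0.00 E0.4287
G1 X27.50 Y9.50 E0.5769
G1 X0.00 Y9.50 E1.0056
G1 X0.00 Y0.00 E1.1537

At z = 6 mm: the cube is present — its section is the full 27.5×9.5 rectangle; the cube at (1.5, -2) does not reach this height (z outside [-2, 5.5]); Subtracting the remaining from the first: none of the subtracted shapes is present at this height, so the 27.5×9.5 cube is unchanged — 1 connected region. The outline is a single polygon with 4 vertices. Extrusion per mm of travel: 0.25 × 0.15 / (π × 0.875²) = 0.015591. Accumulating E over each segment gives final E = 1.1537.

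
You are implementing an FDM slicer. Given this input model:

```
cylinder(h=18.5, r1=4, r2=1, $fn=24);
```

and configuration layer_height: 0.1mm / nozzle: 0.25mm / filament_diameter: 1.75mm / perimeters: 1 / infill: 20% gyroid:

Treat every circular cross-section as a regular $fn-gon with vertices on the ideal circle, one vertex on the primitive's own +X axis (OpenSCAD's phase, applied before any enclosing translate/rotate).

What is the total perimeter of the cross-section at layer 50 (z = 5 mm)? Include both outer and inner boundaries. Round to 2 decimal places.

19.98 mm

At z = 5 mm: the cone contributes a regular 24-gon of circumradius 3.189 (interpolated between r1=4 and r2=1 at t=0.270) (perimeter = 2·24·3.189·sin(180°/24) = 19.98 mm). Overall, the cross-section is a single solid region. Total boundary length (outer) = 19.98 mm.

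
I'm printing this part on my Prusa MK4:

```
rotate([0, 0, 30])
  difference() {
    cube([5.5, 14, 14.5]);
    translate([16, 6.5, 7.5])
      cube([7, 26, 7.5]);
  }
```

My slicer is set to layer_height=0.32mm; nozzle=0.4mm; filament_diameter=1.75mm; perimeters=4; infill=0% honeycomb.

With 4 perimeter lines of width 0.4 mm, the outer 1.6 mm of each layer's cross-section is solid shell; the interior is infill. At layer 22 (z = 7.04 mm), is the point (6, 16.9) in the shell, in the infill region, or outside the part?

At z = 7.04 mm: the cube is present — its section is the full 5.5×14 rectangle; the cube at (16, 6.5) is not intersected at this z (z outside [7.5, 15]); Taking the first minus the rest: none of the subtracted shapes is present at this height, so the 5.5×14 cube is unchanged — 1 connected region; (rotated 30° about Z; rotation is an isometry so areas/perimeters/island counts are preserved). Overall, the cross-section is a single solid region. Undo the 30° rotation: the query point maps to (13.646, 11.636) in the un-rotated model frame. The nearest boundary edge runs (5.50, 0.00)→(5.50, 14.00); distance from the point to it = 8.15 mm. The point is not inside any of the regions above, so it lies outside the cross-section (8.15 mm from the nearest boundary).

outside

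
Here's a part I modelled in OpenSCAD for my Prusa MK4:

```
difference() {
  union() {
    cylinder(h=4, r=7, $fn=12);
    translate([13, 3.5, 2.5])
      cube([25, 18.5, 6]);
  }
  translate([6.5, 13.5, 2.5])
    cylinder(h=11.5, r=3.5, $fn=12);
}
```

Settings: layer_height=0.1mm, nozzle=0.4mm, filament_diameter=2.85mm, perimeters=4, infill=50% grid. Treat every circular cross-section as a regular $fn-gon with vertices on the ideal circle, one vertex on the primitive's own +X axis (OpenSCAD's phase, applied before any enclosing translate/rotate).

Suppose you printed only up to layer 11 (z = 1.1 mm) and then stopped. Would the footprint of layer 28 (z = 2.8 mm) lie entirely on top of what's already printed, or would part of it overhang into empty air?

Compare the two slices. At z = 1.1: the r=7 cylinder gives a regular 12-gon of circumradius 7 (constant along its height) (area = (12/2)·7.000²·sin(360°/12) = 147.00 mm²); the cube at (13, 3.5) is not intersected at this z (z outside [2.5, 8.5]); Combining (union): only the r=7 cylinder is present, so the union is just that shape — area = 147.00 mm²; the cylinder at (6.5, 13.5) is not intersected at this z (z outside [2.5, 14]); Subtracting the remaining from the first: none of the subtracted shapes is present at this height, so that combined region is unchanged — area = 147.00 mm². At z = 2.8: the cylinder: section is a regular 12-gon, circumradius r=7 (area = (12/2)·7.000²·sin(360°/12) = 147.00 mm²); the cube at (13, 3.5) (footprint 25×18.5) is included at this height (area 462.50 mm²); Merging all regions: the 2 present regions are separate (no shared area or edge), so areas and boundary lengths simply add and each stays a separate island — area = 609.50 mm²; the cylinder at (6.5, 13.5): section is a regular 12-gon, circumradius r=3.5 (area = (12/2)·3.500²·sin(360°/12) = 36.75 mm²); After the difference (first − rest): starting from that combined region (609.50 mm²), the r=3.5 cylinder at (6.5, 13.5) misses the remaining region (no effect) — area = 609.50 mm². Checking containment: at z = 2.8 the cross-section extends beyond the z = 1.1 cross-section by about 462.50 mm².

part overhangs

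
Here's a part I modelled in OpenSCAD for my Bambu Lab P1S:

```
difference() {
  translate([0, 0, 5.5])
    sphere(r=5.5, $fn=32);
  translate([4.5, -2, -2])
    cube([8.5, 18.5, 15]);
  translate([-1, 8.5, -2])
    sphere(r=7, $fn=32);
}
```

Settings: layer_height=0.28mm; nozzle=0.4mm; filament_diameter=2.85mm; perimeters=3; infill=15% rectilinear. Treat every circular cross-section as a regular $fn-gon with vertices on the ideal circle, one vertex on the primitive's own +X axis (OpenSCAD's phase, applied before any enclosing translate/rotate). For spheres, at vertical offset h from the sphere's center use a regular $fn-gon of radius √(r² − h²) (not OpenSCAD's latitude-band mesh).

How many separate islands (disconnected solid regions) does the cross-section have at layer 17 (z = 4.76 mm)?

1

At z = 4.76 mm: the r=5.5 sphere contributes a regular 32-gon of circumradius √(5.5²−0.74²) = 5.450; the 8.5×18.5 cube at (4.5, -2) contributes its full rectangle; the r=7 sphere at (-1, 8.5) slices to a regular 32-gon of circumradius 1.817 (√(r²−h²) with h=6.76 from center); Taking the first minus the rest: starting from the r=5.5 sphere, the 8.5×18.5 cube at (4.5, -2) partially overlaps it — only the 3.54 mm² overlap (of its 157.25 mm²) is removed, clipping the outline; the r=7 sphere at (-1, 8.5) misses the remaining region (no effect) — 1 connected region. Overall, the cross-section is a single solid region. Island count = 1.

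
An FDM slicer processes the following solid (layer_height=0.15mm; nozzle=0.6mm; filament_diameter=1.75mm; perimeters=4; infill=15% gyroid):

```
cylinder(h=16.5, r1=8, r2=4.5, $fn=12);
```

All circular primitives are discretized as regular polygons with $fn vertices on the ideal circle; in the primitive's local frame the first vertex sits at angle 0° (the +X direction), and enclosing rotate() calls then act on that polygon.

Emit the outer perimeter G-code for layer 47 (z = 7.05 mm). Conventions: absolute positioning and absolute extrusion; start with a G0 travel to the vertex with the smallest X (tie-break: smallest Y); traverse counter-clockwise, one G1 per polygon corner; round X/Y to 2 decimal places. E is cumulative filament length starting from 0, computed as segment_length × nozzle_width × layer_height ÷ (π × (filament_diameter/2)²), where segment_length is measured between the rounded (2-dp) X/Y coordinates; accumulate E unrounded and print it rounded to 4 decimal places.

At z = 7.05 mm: the cone: at t=0.427 of its height the radius interpolates to r₁+(r₂−r₁)t = 6.505, giving a regular 12-gon of that circumradius. The outline is a single polygon with 12 vertices. Extrusion per mm of travel: 0.6 × 0.15 / (π × 0.875²) = 0.037418. Accumulating E over each segment gives final E = 1.5109.

G0 X-6.50 Y0.00 Z7.05
G1 X-5.63 Y-3.25 E0.1259
G1 X-3.25 Y-5.63 E0.2518
G1 X0.00 Y-6.50 E0.3777
G1 X3.25 Y-5.63 E0.5036
G1 X5.63 Y-3.25 E0.6296
G1 X6.50 Y0.00 E0.7554
G1 X5.63 Y3.25 E0.8813
G1 X3.25 Y5.63 E1.0073
G1 X0.00 Y6.50 E1.1332
G1 X-3.25 Y5.63 E1.2590
G1 X-5.63 Y3.25 E1.3850
G1 X-6.50 Y0.00 E1.5109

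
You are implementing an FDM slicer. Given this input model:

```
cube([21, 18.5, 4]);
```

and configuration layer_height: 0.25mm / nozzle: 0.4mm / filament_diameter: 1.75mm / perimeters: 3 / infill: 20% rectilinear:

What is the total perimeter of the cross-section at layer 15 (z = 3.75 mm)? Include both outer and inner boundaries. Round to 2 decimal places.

79.00 mm

At z = 3.75 mm: the 21×18.5 cube contributes its full rectangle (perimeter 79.00 mm). Overall, the cross-section is a single solid region. Total boundary length (outer) = 79.00 mm.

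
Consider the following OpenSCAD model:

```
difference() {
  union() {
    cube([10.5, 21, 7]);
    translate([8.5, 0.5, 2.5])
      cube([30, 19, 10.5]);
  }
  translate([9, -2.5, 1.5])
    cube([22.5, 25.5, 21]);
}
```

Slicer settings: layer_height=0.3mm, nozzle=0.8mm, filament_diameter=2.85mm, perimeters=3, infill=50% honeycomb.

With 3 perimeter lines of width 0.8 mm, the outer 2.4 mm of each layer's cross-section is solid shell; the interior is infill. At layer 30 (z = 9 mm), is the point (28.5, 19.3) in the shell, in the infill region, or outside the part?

outside

At z = 9 mm: the cube is absent (z outside [0, 7]); the 30×19 cube at (8.5, 0.5) contributes its full rectangle; Taking the union: only the 30×19 cube at (8.5, 0.5) is present, so the union is just that shape — 1 connected region; the cube at (9, -2.5) is present — its section is the full 22.5×25.5 rectangle; Taking the first minus the rest: starting from the result so far, the 22.5×25.5 cube at (9, -2.5) partially overlaps it — only the 427.50 mm² overlap (of its 573.75 mm²) is removed, clipping the outline — 2 connected regions. Overall, the cross-section has 2 separate islands. The nearest boundary edge runs (31.50, 0.50)→(31.50, 19.50); distance from the point to it = 3.00 mm. The point is not inside any of the regions above, so it lies outside the cross-section (3.00 mm from the nearest boundary).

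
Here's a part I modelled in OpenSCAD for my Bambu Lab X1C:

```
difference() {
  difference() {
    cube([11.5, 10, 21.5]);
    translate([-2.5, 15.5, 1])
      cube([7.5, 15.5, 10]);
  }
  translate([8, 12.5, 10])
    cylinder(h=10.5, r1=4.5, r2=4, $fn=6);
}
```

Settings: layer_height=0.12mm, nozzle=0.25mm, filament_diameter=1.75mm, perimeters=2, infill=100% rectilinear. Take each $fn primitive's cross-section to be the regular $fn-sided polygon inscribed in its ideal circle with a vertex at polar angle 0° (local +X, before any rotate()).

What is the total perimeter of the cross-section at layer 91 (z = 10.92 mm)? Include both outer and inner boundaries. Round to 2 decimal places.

At z = 10.92 mm: the cube (footprint 11.5×10) is included at this height (perimeter 43.00 mm); the cube at (-2.5, 15.5) (footprint 7.5×15.5) is included at this height (perimeter 46.00 mm); Subtracting the remaining from the first: starting from the 11.5×10 cube, the 7.5×15.5 cube at (-2.5, 15.5) misses the remaining region (no effect) — boundary = 43.00 mm; the cone at (8, 12.5): at t=0.088 of its height the radius interpolates to r₁+(r₂−r₁)t = 4.456, giving a regular 6-gon of that circumradius (perimeter = 2·6·4.456·sin(180°/6) = 26.74 mm); Taking the first minus the rest: starting from that combined region, the cone at (8, 12.5) partially overlaps it — only the 7.12 mm² overlap (of its 51.59 mm²) is removed, clipping the outline — boundary = 44.57 mm. Overall, the cross-section is a single solid region. Total boundary length (outer) = 44.57 mm.

44.57 mm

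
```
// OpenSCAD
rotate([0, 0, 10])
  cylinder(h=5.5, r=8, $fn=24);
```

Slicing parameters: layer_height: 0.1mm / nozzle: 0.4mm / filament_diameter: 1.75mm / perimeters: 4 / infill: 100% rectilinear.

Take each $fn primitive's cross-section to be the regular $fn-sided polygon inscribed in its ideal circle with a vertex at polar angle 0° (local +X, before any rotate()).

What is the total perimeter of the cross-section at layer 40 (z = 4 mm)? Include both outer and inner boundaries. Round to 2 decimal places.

At z = 4 mm: the r=8 cylinder gives a regular 24-gon of circumradius 8 (constant along its height) (perimeter = 2·24·8.000·sin(180°/24) = 50.12 mm); (whole slice rotated 10° about Z — lengths, areas and connectivity unchanged). Overall, the cross-section is a single solid region. Total boundary length (outer) = 50.12 mm.

50.12 mm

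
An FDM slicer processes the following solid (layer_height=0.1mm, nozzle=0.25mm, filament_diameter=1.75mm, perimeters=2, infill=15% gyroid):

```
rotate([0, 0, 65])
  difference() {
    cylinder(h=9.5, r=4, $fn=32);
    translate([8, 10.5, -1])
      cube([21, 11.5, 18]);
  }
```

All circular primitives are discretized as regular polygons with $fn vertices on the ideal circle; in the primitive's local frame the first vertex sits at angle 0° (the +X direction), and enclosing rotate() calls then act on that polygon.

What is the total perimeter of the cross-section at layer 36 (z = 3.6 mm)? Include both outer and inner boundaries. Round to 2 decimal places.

At z = 3.6 mm: the r=4 cylinder contributes a regular 32-gon of circumradius 4 (perimeter = 2·32·4.000·sin(180°/32) = 25.09 mm); the cube at (8, 10.5) (footprint 21×11.5) is included at this height (perimeter 65.00 mm); Taking the first minus the rest: starting from the r=4 cylinder, the 21×11.5 cube at (8, 10.5) misses the remaining region (no effect) — boundary = 25.09 mm; (rotated 65° about Z; rotation is an isometry so areas/perimeters/island counts are preserved). Overall, the cross-section is a single solid region. Total boundary length (outer) = 25.09 mm.

25.09 mm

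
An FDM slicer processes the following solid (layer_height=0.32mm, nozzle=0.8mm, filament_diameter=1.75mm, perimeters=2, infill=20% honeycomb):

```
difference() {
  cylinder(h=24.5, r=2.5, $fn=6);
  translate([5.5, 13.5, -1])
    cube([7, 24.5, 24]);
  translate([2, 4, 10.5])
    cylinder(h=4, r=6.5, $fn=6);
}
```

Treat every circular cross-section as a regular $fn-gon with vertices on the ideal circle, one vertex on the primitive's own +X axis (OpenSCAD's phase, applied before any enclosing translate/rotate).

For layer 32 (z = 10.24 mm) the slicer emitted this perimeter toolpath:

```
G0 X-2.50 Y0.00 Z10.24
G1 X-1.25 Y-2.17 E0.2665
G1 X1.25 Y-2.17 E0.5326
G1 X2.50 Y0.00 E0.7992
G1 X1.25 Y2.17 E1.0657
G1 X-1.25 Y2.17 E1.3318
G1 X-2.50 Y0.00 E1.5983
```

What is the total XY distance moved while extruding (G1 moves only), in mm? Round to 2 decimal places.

Sum the Euclidean lengths of each G1 segment: total = 15.02 mm.

15.02 mm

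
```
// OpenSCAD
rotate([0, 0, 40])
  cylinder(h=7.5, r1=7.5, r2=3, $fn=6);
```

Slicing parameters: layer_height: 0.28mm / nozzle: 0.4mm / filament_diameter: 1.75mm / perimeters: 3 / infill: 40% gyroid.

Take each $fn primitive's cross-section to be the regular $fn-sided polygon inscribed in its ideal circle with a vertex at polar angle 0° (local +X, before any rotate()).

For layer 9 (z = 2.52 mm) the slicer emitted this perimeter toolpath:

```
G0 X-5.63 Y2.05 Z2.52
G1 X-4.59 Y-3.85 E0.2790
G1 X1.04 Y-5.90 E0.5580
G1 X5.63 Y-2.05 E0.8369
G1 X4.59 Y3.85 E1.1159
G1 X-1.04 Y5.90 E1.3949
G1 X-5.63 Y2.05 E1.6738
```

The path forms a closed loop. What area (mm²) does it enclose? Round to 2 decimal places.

Apply the shoelace formula to the sequence of (X, Y) vertices; enclosed area = 93.26 mm².

93.26 mm²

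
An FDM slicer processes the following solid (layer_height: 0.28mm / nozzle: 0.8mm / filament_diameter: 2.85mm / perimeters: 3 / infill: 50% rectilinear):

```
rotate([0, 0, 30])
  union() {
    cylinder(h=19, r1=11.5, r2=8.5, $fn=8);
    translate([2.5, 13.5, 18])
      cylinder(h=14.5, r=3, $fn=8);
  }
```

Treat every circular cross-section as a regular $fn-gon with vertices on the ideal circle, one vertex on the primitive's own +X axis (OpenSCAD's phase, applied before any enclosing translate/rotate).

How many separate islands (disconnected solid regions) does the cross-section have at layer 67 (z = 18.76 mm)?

At z = 18.76 mm: the cone contributes a regular 8-gon of circumradius 8.538 (interpolated between r1=11.5 and r2=8.5 at t=0.987); the cylinder at (2.5, 13.5): section is a regular 8-gon, circumradius r=3; Combining (union): the 2 present regions are separate (no shared area or edge), so areas and boundary lengths simply add and each stays a separate island — 2 connected regions; (whole slice rotated 30° about Z — lengths, areas and connectivity unchanged). Overall, the cross-section has 2 separate islands. Island count = 2.

2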